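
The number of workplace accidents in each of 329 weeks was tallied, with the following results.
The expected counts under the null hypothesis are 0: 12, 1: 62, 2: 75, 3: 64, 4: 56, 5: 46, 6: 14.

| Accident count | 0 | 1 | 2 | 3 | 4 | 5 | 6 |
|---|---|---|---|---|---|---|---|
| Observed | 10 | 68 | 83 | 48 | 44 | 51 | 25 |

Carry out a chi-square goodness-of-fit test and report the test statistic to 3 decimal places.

cat         O        E   (O−E)²/E
0          10       12     0.3333
1          68       62     0.5806
2          83       75     0.8533
3          48       64     4.0000
4          44       56     2.5714
5          51       46     0.5435
6          25       14     8.6429
Sum = 17.525

17.525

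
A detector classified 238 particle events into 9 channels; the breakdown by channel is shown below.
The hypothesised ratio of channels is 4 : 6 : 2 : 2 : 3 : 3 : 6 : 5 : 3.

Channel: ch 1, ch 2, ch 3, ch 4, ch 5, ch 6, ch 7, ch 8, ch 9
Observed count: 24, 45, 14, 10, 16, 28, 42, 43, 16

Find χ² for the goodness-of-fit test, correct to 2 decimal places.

Ratio total = 34. Expected counts: 238×4/34 = 28, 238×6/34 = 42, 238×2/34 = 14, 238×2/34 = 14, 238×3/34 = 21, 238×3/34 = 21, 238×6/34 = 42, 238×5/34 = 35, 238×3/34 = 21.
ch 1: (24 − 28)²/28 = 16/28 = 0.571
ch 2: (45 − 42)²/42 = 9/42 = 0.214
ch 3: (14 − 14)²/14 = 0/14 = 0.000
ch 4: (10 − 14)²/14 = 16/14 = 1.143
ch 5: (16 − 21)²/21 = 25/21 = 1.190
ch 6: (28 − 21)²/21 = 49/21 = 2.333
ch 7: (42 − 42)²/42 = 0/42 = 0.000
ch 8: (43 − 35)²/35 = 64/35 = 1.829
ch 9: (16 − 21)²/21 = 25/21 = 1.190
Sum = 8.47

8.47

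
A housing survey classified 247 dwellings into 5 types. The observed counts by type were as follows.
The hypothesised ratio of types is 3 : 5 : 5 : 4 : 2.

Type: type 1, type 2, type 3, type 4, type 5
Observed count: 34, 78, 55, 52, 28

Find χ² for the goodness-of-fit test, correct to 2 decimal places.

4.93

Ratio total = 19. Expected counts: 247×3/19 = 39, 247×5/19 = 65, 247×5/19 = 65, 247×4/19 = 52, 247×2/19 = 26.
type 1: (34 − 39)²/39 = 25/39 = 0.641
type 2: (78 − 65)²/65 = 169/65 = 2.600
type 3: (55 − 65)²/65 = 100/65 = 1.538
type 4: (52 − 52)²/52 = 0/52 = 0.000
type 5: (28 − 26)²/26 = 4/26 = 0.154
Sum = 4.93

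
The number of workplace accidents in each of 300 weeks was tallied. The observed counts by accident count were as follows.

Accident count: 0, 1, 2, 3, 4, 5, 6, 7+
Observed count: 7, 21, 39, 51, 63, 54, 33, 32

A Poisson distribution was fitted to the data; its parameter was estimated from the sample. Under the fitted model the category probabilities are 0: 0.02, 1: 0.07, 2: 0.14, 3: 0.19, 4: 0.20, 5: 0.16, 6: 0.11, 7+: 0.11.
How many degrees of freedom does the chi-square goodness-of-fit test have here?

There are k = 8 categories and 1 parameter estimated from the data, so df = 8 − 1 − 1 = 6.

6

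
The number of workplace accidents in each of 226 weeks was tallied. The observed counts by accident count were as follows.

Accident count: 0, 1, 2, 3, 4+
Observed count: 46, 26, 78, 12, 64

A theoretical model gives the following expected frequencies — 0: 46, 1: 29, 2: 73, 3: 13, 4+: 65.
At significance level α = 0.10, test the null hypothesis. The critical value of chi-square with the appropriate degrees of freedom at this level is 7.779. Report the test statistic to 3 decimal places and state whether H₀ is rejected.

0.745; do not reject

cat         O        E   (O−E)²/E
0          46       46     0.0000
1          26       29     0.3103
2          78       73     0.3425
3          12       13     0.0769
4+         64       65     0.0154
Sum = 0.745
df = 4. Since 0.745 < 7.779, we do not reject H₀.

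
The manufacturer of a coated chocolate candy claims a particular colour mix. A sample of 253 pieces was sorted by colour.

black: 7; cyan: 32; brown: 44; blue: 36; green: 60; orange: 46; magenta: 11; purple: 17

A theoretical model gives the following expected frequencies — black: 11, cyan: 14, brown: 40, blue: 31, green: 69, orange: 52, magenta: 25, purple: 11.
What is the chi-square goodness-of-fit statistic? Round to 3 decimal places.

χ² = (7−11)²/11 + (32−14)²/14 + (44−40)²/40 + (36−31)²/31 + (60−69)²/69 + (46−52)²/52 + (11−25)²/25 + (17−11)²/11
   = 1.4545 + 23.1429 + 0.4000 + 0.8065 + 1.1739 + 0.6923 + 7.8400 + 3.2727
Sum = 38.783

38.783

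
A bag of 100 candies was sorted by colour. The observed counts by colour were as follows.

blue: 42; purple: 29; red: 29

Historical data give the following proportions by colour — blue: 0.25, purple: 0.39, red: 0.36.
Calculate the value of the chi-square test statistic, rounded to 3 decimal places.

Expected counts E_i = n·p_i: 100×0.25 = 25, 100×0.39 = 39, 100×0.36 = 36.
blue: (42 − 25)²/25 = 289/25 = 11.5600
purple: (29 − 39)²/39 = 100/39 = 2.5641
red: (29 − 36)²/36 = 49/36 = 1.3611
Sum = 15.485

15.485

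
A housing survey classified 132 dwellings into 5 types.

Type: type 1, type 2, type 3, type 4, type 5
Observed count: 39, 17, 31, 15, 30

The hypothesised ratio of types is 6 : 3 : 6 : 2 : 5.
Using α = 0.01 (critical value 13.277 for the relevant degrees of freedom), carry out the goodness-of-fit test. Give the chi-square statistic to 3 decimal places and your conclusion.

1.750; do not reject

Ratio total = 22. Expected counts: 132×6/22 = 36, 132×3/22 = 18, 132×6/22 = 36, 132×2/22 = 12, 132×5/22 = 30.
χ² = (39−36)²/36 + (17−18)²/18 + (31−36)²/36 + (15−12)²/12 + (30−30)²/30
   = 0.2500 + 0.0556 + 0.6944 + 0.7500 + 0.0000
Sum = 1.750
df = 4. Since 1.750 < 13.277, we do not reject H₀.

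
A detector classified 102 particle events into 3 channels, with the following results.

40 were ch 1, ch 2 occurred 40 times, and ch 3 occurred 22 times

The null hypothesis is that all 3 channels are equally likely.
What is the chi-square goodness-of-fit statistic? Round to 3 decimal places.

6.353

Expected count for each of the 3 categories: 102/3 = 34.
χ² = (40−34)²/34 + (40−34)²/34 + (22−34)²/34
   = 1.0588 + 1.0588 + 4.2353
Sum = 6.353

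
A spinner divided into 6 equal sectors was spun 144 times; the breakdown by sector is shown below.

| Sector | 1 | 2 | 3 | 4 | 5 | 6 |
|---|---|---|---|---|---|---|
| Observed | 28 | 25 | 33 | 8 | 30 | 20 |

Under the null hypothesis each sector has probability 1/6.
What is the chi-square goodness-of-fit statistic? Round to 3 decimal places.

16.917

Expected count for each of the 6 categories: 144/6 = 24.
1: (28 − 24)²/24 = 16/24 = 0.6667
2: (25 − 24)²/24 = 1/24 = 0.0417
3: (33 − 24)²/24 = 81/24 = 3.3750
4: (8 − 24)²/24 = 256/24 = 10.6667
5: (30 − 24)²/24 = 36/24 = 1.5000
6: (20 − 24)²/24 = 16/24 = 0.6667
Sum = 16.917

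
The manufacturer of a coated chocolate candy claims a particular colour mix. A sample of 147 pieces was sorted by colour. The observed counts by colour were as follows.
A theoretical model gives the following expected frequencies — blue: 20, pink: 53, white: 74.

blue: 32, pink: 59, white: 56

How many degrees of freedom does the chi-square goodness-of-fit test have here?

There are k = 3 categories and no parameters were estimated from the data, so df = 3 − 1 = 2.

2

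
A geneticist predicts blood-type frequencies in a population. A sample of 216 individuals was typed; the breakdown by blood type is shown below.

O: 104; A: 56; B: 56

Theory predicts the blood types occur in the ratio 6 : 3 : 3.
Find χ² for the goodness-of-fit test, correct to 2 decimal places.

0.30

Ratio total = 12. Expected counts: 216×6/12 = 108, 216×3/12 = 54, 216×3/12 = 54.
χ² = (104−108)²/108 + (56−54)²/54 + (56−54)²/54
   = 0.148 + 0.074 + 0.074
Sum = 0.30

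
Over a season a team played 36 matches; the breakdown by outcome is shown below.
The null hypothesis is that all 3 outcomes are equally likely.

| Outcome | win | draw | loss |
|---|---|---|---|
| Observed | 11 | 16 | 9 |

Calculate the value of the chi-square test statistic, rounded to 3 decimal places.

2.167

Under H₀ each category has probability 1/3, so each expected count is 36/3 = 12.
win: (11 − 12)²/12 = 1/12 = 0.0833
draw: (16 − 12)²/12 = 16/12 = 1.3333
loss: (9 − 12)²/12 = 9/12 = 0.7500
Sum = 2.167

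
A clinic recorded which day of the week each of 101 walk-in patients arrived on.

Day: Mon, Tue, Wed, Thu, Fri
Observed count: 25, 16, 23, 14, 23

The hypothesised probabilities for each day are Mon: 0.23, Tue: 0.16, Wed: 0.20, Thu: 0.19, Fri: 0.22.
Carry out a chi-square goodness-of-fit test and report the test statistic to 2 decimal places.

Expected counts E_i = n·p_i: 101×0.23 = 23.23, 101×0.16 = 16.16, 101×0.20 = 20.2, 101×0.19 = 19.19, 101×0.22 = 22.22.
χ² = (25−23.23)²/23.23 + (16−16.16)²/16.16 + (23−20.2)²/20.2 + (14−19.19)²/19.19 + (23−22.22)²/22.22
   = 0.135 + 0.002 + 0.388 + 1.404 + 0.027
Sum = 1.96

1.96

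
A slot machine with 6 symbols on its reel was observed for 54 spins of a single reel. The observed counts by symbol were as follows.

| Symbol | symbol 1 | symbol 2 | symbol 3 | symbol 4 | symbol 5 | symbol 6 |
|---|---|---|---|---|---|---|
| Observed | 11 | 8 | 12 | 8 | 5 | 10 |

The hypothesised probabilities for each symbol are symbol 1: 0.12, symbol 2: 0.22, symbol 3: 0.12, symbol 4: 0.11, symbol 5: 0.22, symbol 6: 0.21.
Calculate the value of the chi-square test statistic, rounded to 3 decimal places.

13.979

Expected counts E_i = n·p_i: 54×0.12 = 6.48, 54×0.22 = 11.88, 54×0.12 = 6.48, 54×0.11 = 5.94, 54×0.22 = 11.88, 54×0.21 = 11.34.
symbol 1: (11 − 6.48)²/6.48 = 20.4304/6.48 = 3.1528
symbol 2: (8 − 11.88)²/11.88 = 15.0544/11.88 = 1.2672
symbol 3: (12 − 6.48)²/6.48 = 30.4704/6.48 = 4.7022
symbol 4: (8 − 5.94)²/5.94 = 4.2436/5.94 = 0.7144
symbol 5: (5 − 11.88)²/11.88 = 47.3344/11.88 = 3.9844
symbol 6: (10 − 11.34)²/11.34 = 1.7956/11.34 = 0.1583
Sum = 13.979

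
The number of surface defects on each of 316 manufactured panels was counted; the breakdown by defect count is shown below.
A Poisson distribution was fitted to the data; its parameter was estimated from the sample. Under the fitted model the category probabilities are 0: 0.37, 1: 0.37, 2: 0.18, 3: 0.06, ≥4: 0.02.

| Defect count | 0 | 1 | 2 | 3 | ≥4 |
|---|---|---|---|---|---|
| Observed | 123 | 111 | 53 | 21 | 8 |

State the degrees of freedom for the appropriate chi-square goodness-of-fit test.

3

There are k = 5 categories and 1 parameter estimated from the data, so df = 5 − 1 − 1 = 3.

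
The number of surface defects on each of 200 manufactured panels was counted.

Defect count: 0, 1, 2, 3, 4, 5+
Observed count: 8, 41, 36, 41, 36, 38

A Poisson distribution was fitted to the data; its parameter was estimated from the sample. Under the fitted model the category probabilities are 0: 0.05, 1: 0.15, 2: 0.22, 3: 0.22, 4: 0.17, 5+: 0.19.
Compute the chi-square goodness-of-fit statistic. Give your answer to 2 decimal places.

6.21

Expected counts E_i = n·p_i: 200×0.05 = 10, 200×0.15 = 30, 200×0.22 = 44, 200×0.22 = 44, 200×0.17 = 34, 200×0.19 = 38.
χ² = (8−10)²/10 + (41−30)²/30 + (36−44)²/44 + (41−44)²/44 + (36−34)²/34 + (38−38)²/38
   = 0.400 + 4.033 + 1.455 + 0.205 + 0.118 + 0.000
Sum = 6.21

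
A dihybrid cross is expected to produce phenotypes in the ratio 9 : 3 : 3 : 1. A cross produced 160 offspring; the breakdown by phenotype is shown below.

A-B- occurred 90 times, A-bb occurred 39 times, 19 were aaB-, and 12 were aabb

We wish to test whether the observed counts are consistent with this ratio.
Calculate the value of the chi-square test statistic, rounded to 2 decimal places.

7.13

Ratio total = 16. Expected counts: 160×9/16 = 90, 160×3/16 = 30, 160×3/16 = 30, 160×1/16 = 10.
A-B-: (90 − 90)²/90 = 0/90 = 0.000
A-bb: (39 − 30)²/30 = 81/30 = 2.700
aaB-: (19 − 30)²/30 = 121/30 = 4.033
aabb: (12 − 10)²/10 = 4/10 = 0.400
Sum = 7.13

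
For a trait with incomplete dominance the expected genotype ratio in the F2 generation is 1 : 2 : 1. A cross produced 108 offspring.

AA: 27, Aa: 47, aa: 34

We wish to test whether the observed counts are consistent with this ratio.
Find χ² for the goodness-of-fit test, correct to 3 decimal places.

2.722

Ratio total = 4. Expected counts: 108×1/4 = 27, 108×2/4 = 54, 108×1/4 = 27.
χ² = (27−27)²/27 + (47−54)²/54 + (34−27)²/27
   = 0.0000 + 0.9074 + 1.8148
Sum = 2.722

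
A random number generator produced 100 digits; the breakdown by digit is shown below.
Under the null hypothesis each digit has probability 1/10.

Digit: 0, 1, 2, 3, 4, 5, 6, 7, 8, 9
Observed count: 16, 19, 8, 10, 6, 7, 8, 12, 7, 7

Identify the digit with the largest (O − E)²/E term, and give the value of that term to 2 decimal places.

Under H₀ each category has probability 1/10, so each expected count is 100/10 = 10.
χ² = (16−10)²/10 + (19−10)²/10 + (8−10)²/10 + (10−10)²/10 + (6−10)²/10 + (7−10)²/10 + (8−10)²/10 + (12−10)²/10 + (7−10)²/10 + (7−10)²/10
   = 3.600 + 8.100 + 0.400 + 0.000 + 1.600 + 0.900 + 0.400 + 0.400 + 0.900 + 0.900
The largest term is for 1: 8.10.

1, 8.10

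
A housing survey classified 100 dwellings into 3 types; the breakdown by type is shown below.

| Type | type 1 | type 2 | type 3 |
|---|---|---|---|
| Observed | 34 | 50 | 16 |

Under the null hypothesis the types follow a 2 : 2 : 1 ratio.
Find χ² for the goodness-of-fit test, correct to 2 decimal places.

Ratio total = 5. Expected counts: 100×2/5 = 40, 100×2/5 = 40, 100×1/5 = 20.
χ² = (34−40)²/40 + (50−40)²/40 + (16−20)²/20
   = 0.900 + 2.500 + 0.800
Sum = 4.20

4.20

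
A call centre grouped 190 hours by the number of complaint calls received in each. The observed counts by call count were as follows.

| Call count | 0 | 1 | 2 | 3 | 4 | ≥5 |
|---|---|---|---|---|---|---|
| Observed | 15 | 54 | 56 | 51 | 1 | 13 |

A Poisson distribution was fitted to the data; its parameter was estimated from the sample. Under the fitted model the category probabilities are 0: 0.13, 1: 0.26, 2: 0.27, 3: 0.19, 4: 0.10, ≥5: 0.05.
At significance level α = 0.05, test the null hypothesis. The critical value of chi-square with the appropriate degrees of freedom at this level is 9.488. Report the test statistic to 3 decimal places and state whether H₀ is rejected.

29.160; reject

Expected counts E_i = n·p_i: 190×0.13 = 24.7, 190×0.26 = 49.4, 190×0.27 = 51.3, 190×0.19 = 36.1, 190×0.10 = 19, 190×0.05 = 9.5.
0: (15 − 24.7)²/24.7 = 94.09/24.7 = 3.8093
1: (54 − 49.4)²/49.4 = 21.16/49.4 = 0.4283
2: (56 − 51.3)²/51.3 = 22.09/51.3 = 0.4306
3: (51 − 36.1)²/36.1 = 222.01/36.1 = 6.1499
4: (1 − 19)²/19 = 324/19 = 17.0526
≥5: (13 − 9.5)²/9.5 = 12.25/9.5 = 1.2895
Sum = 29.160
df = 4. Since 29.160 > 9.488, we reject H₀.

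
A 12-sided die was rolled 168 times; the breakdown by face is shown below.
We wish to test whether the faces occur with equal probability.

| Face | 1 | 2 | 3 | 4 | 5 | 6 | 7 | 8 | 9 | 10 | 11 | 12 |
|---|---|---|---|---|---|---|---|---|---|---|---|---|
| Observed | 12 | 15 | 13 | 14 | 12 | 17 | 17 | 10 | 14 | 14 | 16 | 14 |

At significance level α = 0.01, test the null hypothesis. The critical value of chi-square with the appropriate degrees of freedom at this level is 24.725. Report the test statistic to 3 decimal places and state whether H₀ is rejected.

Under H₀ each category has probability 1/12, so each expected count is 168/12 = 14.
χ² = (12−14)²/14 + (15−14)²/14 + (13−14)²/14 + (14−14)²/14 + (12−14)²/14 + (17−14)²/14 + (17−14)²/14 + (10−14)²/14 + (14−14)²/14 + (14−14)²/14 + (16−14)²/14 + (14−14)²/14
   = 0.2857 + 0.0714 + 0.0714 + 0.0000 + 0.2857 + 0.6429 + 0.6429 + 1.1429 + 0.0000 + 0.0000 + 0.2857 + 0.0000
Sum = 3.429
df = 11. Since 3.429 < 24.725, we do not reject H₀.

3.429; do not reject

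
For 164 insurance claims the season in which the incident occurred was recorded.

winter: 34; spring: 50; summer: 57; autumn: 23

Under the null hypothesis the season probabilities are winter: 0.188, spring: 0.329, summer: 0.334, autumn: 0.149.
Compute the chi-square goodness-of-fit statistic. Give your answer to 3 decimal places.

Expected counts E_i = n·p_i: 164×0.188 = 30.832, 164×0.329 = 53.956, 164×0.334 = 54.776, 164×0.149 = 24.436.
winter: (34 − 30.832)²/30.832 = 10.036224/30.832 = 0.3255
spring: (50 − 53.956)²/53.956 = 15.649936/53.956 = 0.2900
summer: (57 − 54.776)²/54.776 = 4.946176/54.776 = 0.0903
autumn: (23 − 24.436)²/24.436 = 2.062096/24.436 = 0.0844
Sum = 0.790

0.790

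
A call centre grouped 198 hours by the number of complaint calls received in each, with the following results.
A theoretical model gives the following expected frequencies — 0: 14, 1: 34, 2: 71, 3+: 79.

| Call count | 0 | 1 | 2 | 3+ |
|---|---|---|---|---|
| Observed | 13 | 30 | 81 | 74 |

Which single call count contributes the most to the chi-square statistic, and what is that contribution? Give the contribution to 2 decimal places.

χ² = (13−14)²/14 + (30−34)²/34 + (81−71)²/71 + (74−79)²/79
   = 0.071 + 0.471 + 1.408 + 0.316
The largest term is for 2: 1.41.

2, 1.41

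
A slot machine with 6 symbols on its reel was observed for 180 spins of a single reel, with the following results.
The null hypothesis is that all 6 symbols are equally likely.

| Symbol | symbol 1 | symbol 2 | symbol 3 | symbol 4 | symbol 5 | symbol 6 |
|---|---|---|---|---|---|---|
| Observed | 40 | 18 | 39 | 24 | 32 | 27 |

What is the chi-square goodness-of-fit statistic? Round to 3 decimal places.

12.467

Expected count for each of the 6 categories: 180/6 = 30.
symbol 1: (40 − 30)²/30 = 100/30 = 3.3333
symbol 2: (18 − 30)²/30 = 144/30 = 4.8000
symbol 3: (39 − 30)²/30 = 81/30 = 2.7000
symbol 4: (24 − 30)²/30 = 36/30 = 1.2000
symbol 5: (32 − 30)²/30 = 4/30 = 0.1333
symbol 6: (27 − 30)²/30 = 9/30 = 0.3000
Sum = 12.467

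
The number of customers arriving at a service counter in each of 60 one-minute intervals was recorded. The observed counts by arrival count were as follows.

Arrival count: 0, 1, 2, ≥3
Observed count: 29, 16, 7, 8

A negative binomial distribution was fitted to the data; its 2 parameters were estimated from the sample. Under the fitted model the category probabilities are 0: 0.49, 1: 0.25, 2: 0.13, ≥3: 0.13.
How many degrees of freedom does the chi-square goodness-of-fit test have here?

1

There are k = 4 categories and 2 parameters estimated from the data, so df = 4 − 1 − 2 = 1.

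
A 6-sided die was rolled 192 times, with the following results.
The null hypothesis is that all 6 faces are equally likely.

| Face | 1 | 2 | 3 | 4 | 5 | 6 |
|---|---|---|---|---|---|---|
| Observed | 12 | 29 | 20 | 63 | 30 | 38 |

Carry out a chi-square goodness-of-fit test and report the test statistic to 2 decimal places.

Expected count for each of the 6 categories: 192/6 = 32.
χ² = (12−32)²/32 + (29−32)²/32 + (20−32)²/32 + (63−32)²/32 + (30−32)²/32 + (38−32)²/32
   = 12.500 + 0.281 + 4.500 + 30.031 + 0.125 + 1.125
Sum = 48.56

48.56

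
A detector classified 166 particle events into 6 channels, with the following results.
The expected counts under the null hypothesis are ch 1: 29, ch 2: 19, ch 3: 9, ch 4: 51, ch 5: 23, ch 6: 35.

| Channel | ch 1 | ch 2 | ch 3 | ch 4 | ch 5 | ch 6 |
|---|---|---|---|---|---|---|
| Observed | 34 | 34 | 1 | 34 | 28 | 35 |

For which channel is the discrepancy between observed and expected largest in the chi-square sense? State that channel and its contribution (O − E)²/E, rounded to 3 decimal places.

ch 2, 11.842

χ² = (34−29)²/29 + (34−19)²/19 + (1−9)²/9 + (34−51)²/51 + (28−23)²/23 + (35−35)²/35
   = 0.8621 + 11.8421 + 7.1111 + 5.6667 + 1.0870 + 0.0000
The largest term is for ch 2: 11.842.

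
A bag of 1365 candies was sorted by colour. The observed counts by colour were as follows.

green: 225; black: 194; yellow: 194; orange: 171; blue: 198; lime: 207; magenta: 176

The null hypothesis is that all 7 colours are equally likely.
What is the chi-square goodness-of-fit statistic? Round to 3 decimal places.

Expected count for each of the 7 categories: 1365/7 = 195.
cat          O        E   (O−E)²/E
green      225      195     4.6154
black      194      195     0.0051
yellow     194      195     0.0051
orange     171      195     2.9538
blue       198      195     0.0462
lime       207      195     0.7385
magenta    176      195     1.8513
Sum = 10.215

10.215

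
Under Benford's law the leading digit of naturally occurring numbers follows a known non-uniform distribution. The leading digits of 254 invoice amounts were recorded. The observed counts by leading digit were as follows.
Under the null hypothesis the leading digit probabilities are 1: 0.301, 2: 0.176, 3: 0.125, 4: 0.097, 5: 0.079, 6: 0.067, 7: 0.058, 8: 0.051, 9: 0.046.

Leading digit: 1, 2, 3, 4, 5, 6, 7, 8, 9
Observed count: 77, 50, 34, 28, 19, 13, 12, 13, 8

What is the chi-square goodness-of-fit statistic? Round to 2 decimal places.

Expected counts E_i = n·p_i: 254×0.301 = 76.454, 254×0.176 = 44.704, 254×0.125 = 31.75, 254×0.097 = 24.638, 254×0.079 = 20.066, 254×0.067 = 17.018, 254×0.058 = 14.732, 254×0.051 = 12.954, 254×0.046 = 11.684.
cat         O        E   (O−E)²/E
1          77   76.454      0.004
2          50   44.704      0.627
3          34    31.75      0.159
4          28   24.638      0.459
5          19   20.066      0.057
6          13   17.018      0.949
7          12   14.732      0.507
8          13   12.954      0.000
9           8   11.684      1.162
Sum = 3.92

3.92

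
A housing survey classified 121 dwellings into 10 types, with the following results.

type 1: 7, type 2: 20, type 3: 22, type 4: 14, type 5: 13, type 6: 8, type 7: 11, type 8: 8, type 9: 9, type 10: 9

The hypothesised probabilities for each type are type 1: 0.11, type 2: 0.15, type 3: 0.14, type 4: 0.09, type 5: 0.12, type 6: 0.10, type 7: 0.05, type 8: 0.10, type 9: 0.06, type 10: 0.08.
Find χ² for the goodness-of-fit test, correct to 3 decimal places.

Expected counts E_i = n·p_i: 121×0.11 = 13.31, 121×0.15 = 18.15, 121×0.14 = 16.94, 121×0.09 = 10.89, 121×0.12 = 14.52, 121×0.10 = 12.1, 121×0.05 = 6.05, 121×0.10 = 12.1, 121×0.06 = 7.26, 121×0.08 = 9.68.
χ² = (7−13.31)²/13.31 + (20−18.15)²/18.15 + (22−16.94)²/16.94 + (14−10.89)²/10.89 + (13−14.52)²/14.52 + (8−12.1)²/12.1 + (11−6.05)²/6.05 + (8−12.1)²/12.1 + (9−7.26)²/7.26 + (9−9.68)²/9.68
   = 2.9914 + 0.1886 + 1.5114 + 0.8882 + 0.1591 + 1.3893 + 4.0500 + 1.3893 + 0.4170 + 0.0478
Sum = 13.032

13.032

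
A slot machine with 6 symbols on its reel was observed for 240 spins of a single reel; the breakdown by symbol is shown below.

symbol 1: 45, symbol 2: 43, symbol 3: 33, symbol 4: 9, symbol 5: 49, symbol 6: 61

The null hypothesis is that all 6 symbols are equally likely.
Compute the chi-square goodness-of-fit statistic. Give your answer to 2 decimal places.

Under H₀ each category has probability 1/6, so each expected count is 240/6 = 40.
cat           O        E   (O−E)²/E
symbol 1     45       40      0.625
symbol 2     43       40      0.225
symbol 3     33       40      1.225
symbol 4      9       40     24.025
symbol 5     49       40      2.025
symbol 6     61       40     11.025
Sum = 39.15

39.15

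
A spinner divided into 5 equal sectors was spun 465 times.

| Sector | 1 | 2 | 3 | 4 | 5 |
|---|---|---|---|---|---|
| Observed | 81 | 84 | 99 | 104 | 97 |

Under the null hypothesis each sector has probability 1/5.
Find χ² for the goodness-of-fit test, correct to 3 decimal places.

Under H₀ each category has probability 1/5, so each expected count is 465/5 = 93.
cat         O        E   (O−E)²/E
1          81       93     1.5484
2          84       93     0.8710
3          99       93     0.3871
4         104       93     1.3011
5          97       93     0.1720
Sum = 4.280

4.280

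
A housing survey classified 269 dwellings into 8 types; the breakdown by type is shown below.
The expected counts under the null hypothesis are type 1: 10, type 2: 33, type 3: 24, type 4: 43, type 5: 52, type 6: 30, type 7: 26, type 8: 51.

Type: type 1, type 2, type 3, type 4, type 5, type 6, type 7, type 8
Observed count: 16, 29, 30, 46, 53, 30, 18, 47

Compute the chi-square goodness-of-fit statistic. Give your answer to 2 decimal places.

8.59

cat         O        E   (O−E)²/E
type 1     16       10      3.600
type 2     29       33      0.485
type 3     30       24      1.500
type 4     46       43      0.209
type 5     53       52      0.019
type 6     30       30      0.000
type 7     18       26      2.462
type 8     47       51      0.314
Sum = 8.59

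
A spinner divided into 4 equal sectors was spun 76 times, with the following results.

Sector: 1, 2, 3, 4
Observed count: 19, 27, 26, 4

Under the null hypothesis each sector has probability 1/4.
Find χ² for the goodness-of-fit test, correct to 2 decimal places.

Under H₀ each category has probability 1/4, so each expected count is 76/4 = 19.
1: (19 − 19)²/19 = 0/19 = 0.000
2: (27 − 19)²/19 = 64/19 = 3.368
3: (26 − 19)²/19 = 49/19 = 2.579
4: (4 − 19)²/19 = 225/19 = 11.842
Sum = 17.79

17.79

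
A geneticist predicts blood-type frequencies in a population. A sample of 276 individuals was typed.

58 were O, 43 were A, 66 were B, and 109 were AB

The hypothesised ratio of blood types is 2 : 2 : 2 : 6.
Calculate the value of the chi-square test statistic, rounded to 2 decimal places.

Ratio total = 12. Expected counts: 276×2/12 = 46, 276×2/12 = 46, 276×2/12 = 46, 276×6/12 = 138.
O: (58 − 46)²/46 = 144/46 = 3.130
A: (43 − 46)²/46 = 9/46 = 0.196
B: (66 − 46)²/46 = 400/46 = 8.696
AB: (109 − 138)²/138 = 841/138 = 6.094
Sum = 18.12

18.12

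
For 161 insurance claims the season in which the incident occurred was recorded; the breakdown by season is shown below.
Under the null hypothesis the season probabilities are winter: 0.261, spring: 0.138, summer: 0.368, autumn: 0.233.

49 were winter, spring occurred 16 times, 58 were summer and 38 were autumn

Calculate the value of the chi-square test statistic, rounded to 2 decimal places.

Expected counts E_i = n·p_i: 161×0.261 = 42.021, 161×0.138 = 22.218, 161×0.368 = 59.248, 161×0.233 = 37.513.
χ² = (49−42.021)²/42.021 + (16−22.218)²/22.218 + (58−59.248)²/59.248 + (38−37.513)²/37.513
   = 1.159 + 1.740 + 0.026 + 0.006
Sum = 2.93

2.93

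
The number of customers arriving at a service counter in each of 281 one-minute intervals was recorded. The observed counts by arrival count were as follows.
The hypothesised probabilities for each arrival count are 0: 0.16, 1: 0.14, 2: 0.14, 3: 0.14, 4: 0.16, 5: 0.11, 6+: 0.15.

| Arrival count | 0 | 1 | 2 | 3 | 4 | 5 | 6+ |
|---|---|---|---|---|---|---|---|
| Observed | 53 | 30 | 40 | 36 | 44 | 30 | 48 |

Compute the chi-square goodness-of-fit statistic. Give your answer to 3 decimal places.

Expected counts E_i = n·p_i: 281×0.16 = 44.96, 281×0.14 = 39.34, 281×0.14 = 39.34, 281×0.14 = 39.34, 281×0.16 = 44.96, 281×0.11 = 30.91, 281×0.15 = 42.15.
χ² = (53−44.96)²/44.96 + (30−39.34)²/39.34 + (40−39.34)²/39.34 + (36−39.34)²/39.34 + (44−44.96)²/44.96 + (30−30.91)²/30.91 + (48−42.15)²/42.15
   = 1.4378 + 2.2175 + 0.0111 + 0.2836 + 0.0205 + 0.0268 + 0.8119
Sum = 4.809

4.809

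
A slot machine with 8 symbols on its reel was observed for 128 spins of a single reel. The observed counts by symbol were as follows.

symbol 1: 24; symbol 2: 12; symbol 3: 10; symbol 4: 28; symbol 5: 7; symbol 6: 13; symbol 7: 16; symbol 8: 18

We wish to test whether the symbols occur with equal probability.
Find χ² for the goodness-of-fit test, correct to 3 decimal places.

22.125

Expected count for each of the 8 categories: 128/8 = 16.
cat           O        E   (O−E)²/E
symbol 1     24       16     4.0000
symbol 2     12       16     1.0000
symbol 3     10       16     2.2500
symbol 4     28       16     9.0000
symbol 5      7       16     5.0625
symbol 6     13       16     0.5625
symbol 7     16       16     0.0000
symbol 8     18       16     0.2500
Sum = 22.125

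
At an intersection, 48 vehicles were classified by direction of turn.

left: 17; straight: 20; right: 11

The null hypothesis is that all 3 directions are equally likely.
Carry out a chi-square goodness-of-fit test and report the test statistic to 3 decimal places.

2.625

Expected count for each of the 3 categories: 48/3 = 16.
χ² = (17−16)²/16 + (20−16)²/16 + (11−16)²/16
   = 0.0625 + 1.0000 + 1.5625
Sum = 2.625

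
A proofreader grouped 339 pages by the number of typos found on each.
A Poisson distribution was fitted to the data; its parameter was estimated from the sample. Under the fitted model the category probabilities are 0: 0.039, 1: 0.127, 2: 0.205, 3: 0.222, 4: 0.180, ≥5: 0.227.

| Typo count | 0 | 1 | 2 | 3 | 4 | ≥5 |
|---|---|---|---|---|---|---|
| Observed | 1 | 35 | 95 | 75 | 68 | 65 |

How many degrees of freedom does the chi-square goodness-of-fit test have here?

4

There are k = 6 categories and 1 parameter estimated from the data, so df = 6 − 1 − 1 = 4.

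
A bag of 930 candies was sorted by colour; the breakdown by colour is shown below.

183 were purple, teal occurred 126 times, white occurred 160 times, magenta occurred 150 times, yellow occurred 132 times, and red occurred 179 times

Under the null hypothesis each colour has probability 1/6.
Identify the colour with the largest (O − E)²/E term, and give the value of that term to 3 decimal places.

teal, 5.426

Expected count for each of the 6 categories: 930/6 = 155.
purple: (183 − 155)²/155 = 784/155 = 5.0581
teal: (126 − 155)²/155 = 841/155 = 5.4258
white: (160 − 155)²/155 = 25/155 = 0.1613
magenta: (150 − 155)²/155 = 25/155 = 0.1613
yellow: (132 − 155)²/155 = 529/155 = 3.4129
red: (179 − 155)²/155 = 576/155 = 3.7161
The largest term is for teal: 5.426.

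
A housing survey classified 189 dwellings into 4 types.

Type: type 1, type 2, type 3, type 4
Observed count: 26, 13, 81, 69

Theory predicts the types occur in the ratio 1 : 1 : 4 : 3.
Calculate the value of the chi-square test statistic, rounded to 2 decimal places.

4.92

Ratio total = 9. Expected counts: 189×1/9 = 21, 189×1/9 = 21, 189×4/9 = 84, 189×3/9 = 63.
type 1: (26 − 21)²/21 = 25/21 = 1.190
type 2: (13 − 21)²/21 = 64/21 = 3.048
type 3: (81 − 84)²/84 = 9/84 = 0.107
type 4: (69 − 63)²/63 = 36/63 = 0.571
Sum = 4.92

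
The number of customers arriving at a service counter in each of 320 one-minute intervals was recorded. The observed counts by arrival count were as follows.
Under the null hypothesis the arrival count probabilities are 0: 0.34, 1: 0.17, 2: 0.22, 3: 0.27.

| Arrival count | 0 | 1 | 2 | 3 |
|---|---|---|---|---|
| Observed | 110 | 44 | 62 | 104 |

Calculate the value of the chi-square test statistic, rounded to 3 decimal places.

Expected counts E_i = n·p_i: 320×0.34 = 108.8, 320×0.17 = 54.4, 320×0.22 = 70.4, 320×0.27 = 86.4.
0: (110 − 108.8)²/108.8 = 1.44/108.8 = 0.0132
1: (44 − 54.4)²/54.4 = 108.16/54.4 = 1.9882
2: (62 − 70.4)²/70.4 = 70.56/70.4 = 1.0023
3: (104 − 86.4)²/86.4 = 309.76/86.4 = 3.5852
Sum = 6.589

6.589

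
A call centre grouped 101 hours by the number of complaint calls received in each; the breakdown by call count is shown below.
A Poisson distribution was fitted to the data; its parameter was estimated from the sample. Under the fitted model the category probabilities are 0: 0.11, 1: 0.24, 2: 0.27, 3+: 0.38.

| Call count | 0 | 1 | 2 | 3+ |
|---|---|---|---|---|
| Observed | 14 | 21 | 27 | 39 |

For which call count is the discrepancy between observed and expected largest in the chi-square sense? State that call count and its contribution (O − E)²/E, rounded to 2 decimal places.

Expected counts E_i = n·p_i: 101×0.11 = 11.11, 101×0.24 = 24.24, 101×0.27 = 27.27, 101×0.38 = 38.38.
χ² = (14−11.11)²/11.11 + (21−24.24)²/24.24 + (27−27.27)²/27.27 + (39−38.38)²/38.38
   = 0.752 + 0.433 + 0.003 + 0.010
The largest term is for 0: 0.75.

0, 0.75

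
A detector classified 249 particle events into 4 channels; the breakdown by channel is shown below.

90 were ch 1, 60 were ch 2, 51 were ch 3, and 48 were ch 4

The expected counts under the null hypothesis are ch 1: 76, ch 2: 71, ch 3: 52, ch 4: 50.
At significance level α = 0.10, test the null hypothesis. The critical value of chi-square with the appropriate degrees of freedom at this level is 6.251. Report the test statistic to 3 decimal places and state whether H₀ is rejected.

cat         O        E   (O−E)²/E
ch 1       90       76     2.5789
ch 2       60       71     1.7042
ch 3       51       52     0.0192
ch 4       48       50     0.0800
Sum = 4.382
df = 3. Since 4.382 < 6.251, we do not reject H₀.

4.382; do not reject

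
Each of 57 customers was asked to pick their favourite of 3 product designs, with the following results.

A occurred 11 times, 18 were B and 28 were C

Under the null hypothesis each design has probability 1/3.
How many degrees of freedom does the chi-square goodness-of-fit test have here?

2

There are k = 3 categories and no parameters were estimated from the data, so df = 3 − 1 = 2.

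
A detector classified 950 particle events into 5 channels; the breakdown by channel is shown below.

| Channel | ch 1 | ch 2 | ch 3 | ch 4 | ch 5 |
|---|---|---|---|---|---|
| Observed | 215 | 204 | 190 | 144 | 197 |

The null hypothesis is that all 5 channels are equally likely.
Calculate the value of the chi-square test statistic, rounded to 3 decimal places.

Under H₀ each category has probability 1/5, so each expected count is 950/5 = 190.
cat         O        E   (O−E)²/E
ch 1      215      190     3.2895
ch 2      204      190     1.0316
ch 3      190      190     0.0000
ch 4      144      190    11.1368
ch 5      197      190     0.2579
Sum = 15.716

15.716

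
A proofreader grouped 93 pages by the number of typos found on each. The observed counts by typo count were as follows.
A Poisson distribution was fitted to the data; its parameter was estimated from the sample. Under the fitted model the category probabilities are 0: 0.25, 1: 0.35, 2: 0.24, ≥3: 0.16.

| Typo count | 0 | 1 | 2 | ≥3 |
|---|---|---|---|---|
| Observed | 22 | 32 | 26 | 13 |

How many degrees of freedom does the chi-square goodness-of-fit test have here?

2

There are k = 4 categories and 1 parameter estimated from the data, so df = 4 − 1 − 1 = 2.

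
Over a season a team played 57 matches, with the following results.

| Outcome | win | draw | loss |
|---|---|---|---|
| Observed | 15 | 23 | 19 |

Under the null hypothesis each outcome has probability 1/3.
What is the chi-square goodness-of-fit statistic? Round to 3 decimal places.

1.684

Under H₀ each category has probability 1/3, so each expected count is 57/3 = 19.
χ² = (15−19)²/19 + (23−19)²/19 + (19−19)²/19
   = 0.8421 + 0.8421 + 0.0000
Sum = 1.684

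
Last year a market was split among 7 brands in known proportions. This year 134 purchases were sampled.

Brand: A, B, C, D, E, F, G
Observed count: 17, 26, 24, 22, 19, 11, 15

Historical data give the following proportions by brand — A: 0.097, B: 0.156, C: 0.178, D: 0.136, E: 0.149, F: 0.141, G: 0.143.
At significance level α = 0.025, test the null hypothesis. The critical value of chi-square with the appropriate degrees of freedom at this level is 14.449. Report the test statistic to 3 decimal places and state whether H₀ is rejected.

Expected counts E_i = n·p_i: 134×0.097 = 12.998, 134×0.156 = 20.904, 134×0.178 = 23.852, 134×0.136 = 18.224, 134×0.149 = 19.966, 134×0.141 = 18.894, 134×0.143 = 19.162.
χ² = (17−12.998)²/12.998 + (26−20.904)²/20.904 + (24−23.852)²/23.852 + (22−18.224)²/18.224 + (19−19.966)²/19.966 + (11−18.894)²/18.894 + (15−19.162)²/19.162
   = 1.2322 + 1.2423 + 0.0009 + 0.7824 + 0.0467 + 3.2981 + 0.9040
Sum = 7.507
df = 6. Since 7.507 < 14.449, we do not reject H₀.

7.507; do not reject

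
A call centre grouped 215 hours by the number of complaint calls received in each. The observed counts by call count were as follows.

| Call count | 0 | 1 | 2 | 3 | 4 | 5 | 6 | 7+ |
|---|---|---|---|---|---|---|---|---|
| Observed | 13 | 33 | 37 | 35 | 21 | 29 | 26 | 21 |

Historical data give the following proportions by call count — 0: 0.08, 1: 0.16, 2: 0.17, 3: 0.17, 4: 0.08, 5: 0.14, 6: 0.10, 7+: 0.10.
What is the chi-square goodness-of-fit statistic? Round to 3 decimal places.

2.987

Expected counts E_i = n·p_i: 215×0.08 = 17.2, 215×0.16 = 34.4, 215×0.17 = 36.55, 215×0.17 = 36.55, 215×0.08 = 17.2, 215×0.14 = 30.1, 215×0.10 = 21.5, 215×0.10 = 21.5.
χ² = (13−17.2)²/17.2 + (33−34.4)²/34.4 + (37−36.55)²/36.55 + (35−36.55)²/36.55 + (21−17.2)²/17.2 + (29−30.1)²/30.1 + (26−21.5)²/21.5 + (21−21.5)²/21.5
   = 1.0256 + 0.0570 + 0.0055 + 0.0657 + 0.8395 + 0.0402 + 0.9419 + 0.0116
Sum = 2.987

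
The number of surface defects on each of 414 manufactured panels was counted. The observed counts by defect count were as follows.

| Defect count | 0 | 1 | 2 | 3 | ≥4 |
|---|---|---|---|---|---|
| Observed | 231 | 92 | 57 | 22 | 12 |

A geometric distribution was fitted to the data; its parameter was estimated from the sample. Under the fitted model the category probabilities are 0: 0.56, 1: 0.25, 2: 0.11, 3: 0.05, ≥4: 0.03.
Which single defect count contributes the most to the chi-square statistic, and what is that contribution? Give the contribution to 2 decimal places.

Expected counts E_i = n·p_i: 414×0.56 = 231.84, 414×0.25 = 103.5, 414×0.11 = 45.54, 414×0.05 = 20.7, 414×0.03 = 12.42.
0: (231 − 231.84)²/231.84 = 0.7056/231.84 = 0.003
1: (92 − 103.5)²/103.5 = 132.25/103.5 = 1.278
2: (57 − 45.54)²/45.54 = 131.3316/45.54 = 2.884
3: (22 − 20.7)²/20.7 = 1.69/20.7 = 0.082
≥4: (12 − 12.42)²/12.42 = 0.1764/12.42 = 0.014
The largest term is for 2: 2.88.

2, 2.88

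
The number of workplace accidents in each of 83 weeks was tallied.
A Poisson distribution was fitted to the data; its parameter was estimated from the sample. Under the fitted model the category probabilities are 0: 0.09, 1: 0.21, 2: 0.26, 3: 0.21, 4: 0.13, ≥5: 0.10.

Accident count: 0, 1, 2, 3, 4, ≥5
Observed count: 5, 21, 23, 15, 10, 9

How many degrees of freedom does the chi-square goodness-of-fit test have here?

There are k = 6 categories and 1 parameter estimated from the data, so df = 6 − 1 − 1 = 4.

4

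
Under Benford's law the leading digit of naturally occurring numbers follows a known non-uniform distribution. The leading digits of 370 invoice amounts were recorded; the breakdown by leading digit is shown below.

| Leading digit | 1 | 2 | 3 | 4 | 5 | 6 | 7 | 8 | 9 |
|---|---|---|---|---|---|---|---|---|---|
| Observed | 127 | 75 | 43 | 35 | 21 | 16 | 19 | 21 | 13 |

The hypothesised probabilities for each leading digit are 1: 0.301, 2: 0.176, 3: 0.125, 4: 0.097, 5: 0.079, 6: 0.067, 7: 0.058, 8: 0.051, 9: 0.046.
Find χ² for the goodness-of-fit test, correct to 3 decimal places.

10.849

Expected counts E_i = n·p_i: 370×0.301 = 111.37, 370×0.176 = 65.12, 370×0.125 = 46.25, 370×0.097 = 35.89, 370×0.079 = 29.23, 370×0.067 = 24.79, 370×0.058 = 21.46, 370×0.051 = 18.87, 370×0.046 = 17.02.
1: (127 − 111.37)²/111.37 = 244.2969/111.37 = 2.1936
2: (75 − 65.12)²/65.12 = 97.6144/65.12 = 1.4990
3: (43 − 46.25)²/46.25 = 10.5625/46.25 = 0.2284
4: (35 − 35.89)²/35.89 = 0.7921/35.89 = 0.0221
5: (21 − 29.23)²/29.23 = 67.7329/29.23 = 2.3172
6: (16 − 24.79)²/24.79 = 77.2641/24.79 = 3.1167
7: (19 − 21.46)²/21.46 = 6.0516/21.46 = 0.2820
8: (21 − 18.87)²/18.87 = 4.5369/18.87 = 0.2404
9: (13 − 17.02)²/17.02 = 16.1604/17.02 = 0.9495
Sum = 10.849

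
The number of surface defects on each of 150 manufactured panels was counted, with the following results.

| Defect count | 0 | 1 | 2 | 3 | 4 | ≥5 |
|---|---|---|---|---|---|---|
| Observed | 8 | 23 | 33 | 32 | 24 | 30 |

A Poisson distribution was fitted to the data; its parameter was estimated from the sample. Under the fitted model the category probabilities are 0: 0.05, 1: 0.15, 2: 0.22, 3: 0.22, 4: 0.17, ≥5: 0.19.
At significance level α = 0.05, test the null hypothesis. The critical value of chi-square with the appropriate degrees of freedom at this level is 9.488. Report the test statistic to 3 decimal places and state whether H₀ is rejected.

Expected counts E_i = n·p_i: 150×0.05 = 7.5, 150×0.15 = 22.5, 150×0.22 = 33, 150×0.22 = 33, 150×0.17 = 25.5, 150×0.19 = 28.5.
χ² = (8−7.5)²/7.5 + (23−22.5)²/22.5 + (33−33)²/33 + (32−33)²/33 + (24−25.5)²/25.5 + (30−28.5)²/28.5
   = 0.0333 + 0.0111 + 0.0000 + 0.0303 + 0.0882 + 0.0789
Sum = 0.242
df = 4. Since 0.242 < 9.488, we do not reject H₀.

0.242; do not reject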